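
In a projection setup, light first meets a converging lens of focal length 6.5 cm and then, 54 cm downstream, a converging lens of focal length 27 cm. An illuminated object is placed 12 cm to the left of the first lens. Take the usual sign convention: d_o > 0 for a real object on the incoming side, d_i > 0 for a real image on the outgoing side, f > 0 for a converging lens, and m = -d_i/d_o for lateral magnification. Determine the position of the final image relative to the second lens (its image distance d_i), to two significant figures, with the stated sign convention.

84 cm

Applying the thin-lens equation to the first lens, 1/6.5 = 1/12 + 1/d_i1, which gives d_i1 = 14.182 cm.
Object distance for lens 2: d_o2 = 54 - 14.182 = 39.818 cm.
Applying the thin-lens equation again with f_2 = 27 cm and d_o2 = 39.818 cm gives d_i2 = 83.872 cm.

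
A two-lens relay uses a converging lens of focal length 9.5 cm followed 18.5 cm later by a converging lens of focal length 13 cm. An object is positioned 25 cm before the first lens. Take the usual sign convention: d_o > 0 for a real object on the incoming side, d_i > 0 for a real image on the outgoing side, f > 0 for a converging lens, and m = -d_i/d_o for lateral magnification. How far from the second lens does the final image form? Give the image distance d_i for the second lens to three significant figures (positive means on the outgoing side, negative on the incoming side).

First lens: d_i1 = 1/(1/9.5 - 1/25) = 15.323 cm.
Object distance for lens 2: d_o2 = 18.5 - 15.323 = 3.177 cm.
Second lens: d_i2 = 1/(1/13 - 1/(3.177)) = -4.205 cm.

-4.21 cm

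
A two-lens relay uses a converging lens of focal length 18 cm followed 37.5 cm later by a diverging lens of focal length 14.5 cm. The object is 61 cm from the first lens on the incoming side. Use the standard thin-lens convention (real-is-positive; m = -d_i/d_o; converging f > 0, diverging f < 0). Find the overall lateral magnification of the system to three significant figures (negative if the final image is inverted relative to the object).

-0.229

Lens 1: 1/d_i1 = 1/f_1 - 1/d_o1 = 1/18 - 1/61 = 0.03916 cm^-1, so d_i1 = 25.535 cm.
m_1 = -(25.535)/61 = -0.4186.
Object distance for lens 2: d_o2 = 37.5 - 25.535 = 11.965 cm.
Lens 2: 1/d_i2 = 1/f_2 - 1/d_o2 = 1/(-14.5) - 1/(11.965) = -0.15254 cm^-1, so d_i2 = -6.556 cm.
m_2 = -(-6.556)/(11.965) = 0.5479.
Overall magnification: m = m_1 m_2 = -0.2293.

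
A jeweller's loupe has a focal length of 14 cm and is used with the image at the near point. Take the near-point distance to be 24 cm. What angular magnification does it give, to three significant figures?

2.71

M = 1 + D/f = 1 + 24/14 = 2.714.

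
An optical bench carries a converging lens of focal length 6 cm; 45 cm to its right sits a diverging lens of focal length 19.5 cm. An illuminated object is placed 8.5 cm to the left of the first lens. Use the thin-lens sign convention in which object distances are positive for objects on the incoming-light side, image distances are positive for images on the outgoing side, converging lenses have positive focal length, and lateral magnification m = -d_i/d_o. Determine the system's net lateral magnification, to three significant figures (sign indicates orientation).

Applying the thin-lens equation to the first lens, 1/6 = 1/8.5 + 1/d_i1, which gives d_i1 = 20.400 cm.
Its lateral magnification is m_1 = -d_i1/d_o1 = -(20.400)/8.5 = -2.4000.
The intermediate image is 20.400 cm to the right of lens 1, so d_o2 = L - d_i1 = 45 - 20.400 = 24.600 cm.
Applying the thin-lens equation again with f_2 = -19.5 cm and d_o2 = 24.600 cm gives d_i2 = -10.878 cm.
m_2 = -(-10.878)/(24.600) = 0.4422.
Overall magnification: m = m_1 m_2 = -1.0612.

-1.06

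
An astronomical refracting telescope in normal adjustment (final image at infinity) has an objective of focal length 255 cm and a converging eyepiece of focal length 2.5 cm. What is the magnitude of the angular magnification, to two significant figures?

100

|M| = f_obj/|f_eye| = 255/2.5 = 102.000.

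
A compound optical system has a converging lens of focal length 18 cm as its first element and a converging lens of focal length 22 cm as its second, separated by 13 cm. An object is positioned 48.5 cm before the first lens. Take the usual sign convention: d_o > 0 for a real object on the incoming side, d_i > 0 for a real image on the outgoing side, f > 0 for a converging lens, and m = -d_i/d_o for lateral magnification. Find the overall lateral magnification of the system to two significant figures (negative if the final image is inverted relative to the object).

Lens 1: 1/d_i1 = 1/f_1 - 1/d_o1 = 1/18 - 1/48.5 = 0.03494 cm^-1, so d_i1 = 28.623 cm.
m_1 = -(28.623)/48.5 = -0.5902.
Since 28.623 cm > 13 cm, the first image lies past the second lens and serves as a virtual object: d_o2 = L - d_i1 = -15.623 cm.
Lens 2: 1/d_i2 = 1/f_2 - 1/d_o2 = 1/22 - 1/(-15.623) = 0.10946 cm^-1, so d_i2 = 9.136 cm.
m_2 = -(9.136)/(-15.623) = 0.5847.
The system's lateral magnification is m_1 m_2 = (-0.5902)(0.5847) = -0.3451.

-0.35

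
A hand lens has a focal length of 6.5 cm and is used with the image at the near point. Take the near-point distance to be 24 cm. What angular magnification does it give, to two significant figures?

4.7

M = 1 + D/f = 1 + 24/6.5 = 4.692.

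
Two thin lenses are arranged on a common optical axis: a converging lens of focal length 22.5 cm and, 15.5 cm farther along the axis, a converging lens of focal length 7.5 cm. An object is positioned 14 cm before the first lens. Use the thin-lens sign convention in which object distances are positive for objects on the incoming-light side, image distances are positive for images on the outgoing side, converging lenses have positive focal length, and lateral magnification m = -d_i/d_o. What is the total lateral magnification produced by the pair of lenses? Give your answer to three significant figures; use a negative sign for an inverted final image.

-0.441

Lens 1: 1/d_i1 = 1/f_1 - 1/d_o1 = 1/22.5 - 1/14 = -0.02698 cm^-1, so d_i1 = -37.059 cm.
m_1 = -(-37.059)/14 = 2.6471.
The intermediate image is virtual, 37.059 cm to the left of lens 1, so d_o2 = L - d_i1 = 15.5 - (-37.059) = 52.559 cm.
Lens 2: 1/d_i2 = 1/f_2 - 1/d_o2 = 1/7.5 - 1/(52.559) = 0.11431 cm^-1, so d_i2 = 8.748 cm.
m_2 = -(8.748)/(52.559) = -0.1664.
Total m = m_1 x m_2 = (2.6471)(-0.1664) = -0.4406.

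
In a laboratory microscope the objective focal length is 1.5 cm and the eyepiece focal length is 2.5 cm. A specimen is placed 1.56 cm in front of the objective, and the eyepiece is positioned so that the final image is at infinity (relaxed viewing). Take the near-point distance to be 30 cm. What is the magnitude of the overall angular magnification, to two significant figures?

300

Objective: 1/d_i = 1/f_obj - 1/d_o = 1/1.5 - 1/1.56 = 0.02564 cm^-1, so d_i = 39.000 cm.
m_obj = -d_i/d_o = -39.000/1.56 = -25.000.
Eyepiece angular magnification (image at infinity): M_eye = D/f_e = 30/2.5 = 12.000.
Overall M = m_obj x M_eye = (-25.000)(12.000) = -300.00.
|M| = 300.00.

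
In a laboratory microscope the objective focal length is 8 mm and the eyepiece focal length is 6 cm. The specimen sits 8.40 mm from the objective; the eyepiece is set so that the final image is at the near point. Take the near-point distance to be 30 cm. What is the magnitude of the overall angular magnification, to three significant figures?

Convert to cm: f_obj = 8 mm = 0.8 cm; d_o = 8.40 mm = 0.84 cm.
Objective: 1/d_i = 1/f_obj - 1/d_o = 1/0.8 - 1/0.84 = 0.05952 cm^-1, so d_i = 16.800 cm.
m_obj = -d_i/d_o = -16.800/0.84 = -20.000.
Eyepiece angular magnification (image at near point): M_eye = 1 + D/f_e = 1 + 30/6 = 6.000.
Overall M = m_obj x M_eye = (-20.000)(6.000) = -120.00.
|M| = 120.00.

120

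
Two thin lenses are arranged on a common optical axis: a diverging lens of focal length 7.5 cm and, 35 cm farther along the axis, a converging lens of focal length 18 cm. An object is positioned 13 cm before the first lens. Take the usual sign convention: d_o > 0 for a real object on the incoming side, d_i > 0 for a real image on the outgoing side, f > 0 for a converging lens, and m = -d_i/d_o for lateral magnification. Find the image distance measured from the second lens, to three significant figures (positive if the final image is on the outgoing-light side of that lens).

Applying the thin-lens equation to the first lens, 1/(-7.5) = 1/13 + 1/d_i1, which gives d_i1 = -4.756 cm.
With d_i1 < 0 the first image is virtual and lies on the object side; the object distance for lens 2 is d_o2 = 35 - (-4.756) = 39.756 cm.
Applying the thin-lens equation again with f_2 = 18 cm and d_o2 = 39.756 cm gives d_i2 = 32.892 cm.

32.9 cm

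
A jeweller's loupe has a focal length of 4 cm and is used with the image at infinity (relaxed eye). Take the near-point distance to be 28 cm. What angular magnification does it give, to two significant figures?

M = D/f = 28/4 = 7.000.

7.0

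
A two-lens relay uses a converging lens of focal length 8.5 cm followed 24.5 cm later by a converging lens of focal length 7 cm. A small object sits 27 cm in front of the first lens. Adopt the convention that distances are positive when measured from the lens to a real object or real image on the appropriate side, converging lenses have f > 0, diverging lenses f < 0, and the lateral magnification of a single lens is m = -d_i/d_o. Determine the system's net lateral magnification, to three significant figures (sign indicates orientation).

First lens: d_i1 = 1/(1/8.5 - 1/27) = 12.405 cm.
m_1 = -(12.405)/27 = -0.4595.
That image sits 12.095 cm in front of the second lens, so d_o2 = 12.095 cm.
Second lens: d_i2 = 1/(1/7 - 1/(12.095)) = 16.618 cm.
m_2 = -(16.618)/(12.095) = -1.3740.
The system's lateral magnification is m_1 m_2 = (-0.4595)(-1.3740) = 0.6313.

0.631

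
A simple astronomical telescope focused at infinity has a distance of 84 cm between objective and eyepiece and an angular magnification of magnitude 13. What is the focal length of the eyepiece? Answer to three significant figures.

6.00 cm

In normal adjustment the tube length equals f_obj + f_eye and |M| = f_obj/f_eye.
So f_obj = 13 f_eye and 13 f_eye + f_eye = 84 cm, giving f_eye = 84/14 = 6.000 cm and f_obj = 78.000 cm.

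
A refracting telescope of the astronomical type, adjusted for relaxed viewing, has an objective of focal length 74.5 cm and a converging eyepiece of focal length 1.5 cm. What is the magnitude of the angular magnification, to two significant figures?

|M| = f_obj/|f_eye| = 74.5/1.5 = 49.667.

50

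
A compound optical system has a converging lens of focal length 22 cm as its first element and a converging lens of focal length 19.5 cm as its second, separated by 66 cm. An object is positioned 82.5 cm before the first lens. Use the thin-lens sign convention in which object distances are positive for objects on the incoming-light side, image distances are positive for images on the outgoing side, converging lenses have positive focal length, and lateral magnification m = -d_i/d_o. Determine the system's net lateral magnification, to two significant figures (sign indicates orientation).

0.43

Applying the thin-lens equation to the first lens, 1/22 = 1/82.5 + 1/d_i1, which gives d_i1 = 30.000 cm.
Its lateral magnification is m_1 = -d_i1/d_o1 = -(30.000)/82.5 = -0.3636.
Object distance for lens 2: d_o2 = 66 - 30.000 = 36.000 cm.
Applying the thin-lens equation again with f_2 = 19.5 cm and d_o2 = 36.000 cm gives d_i2 = 42.545 cm.
m_2 = -(42.545)/(36.000) = -1.1818.
The system's lateral magnification is m_1 m_2 = (-0.3636)(-1.1818) = 0.4298.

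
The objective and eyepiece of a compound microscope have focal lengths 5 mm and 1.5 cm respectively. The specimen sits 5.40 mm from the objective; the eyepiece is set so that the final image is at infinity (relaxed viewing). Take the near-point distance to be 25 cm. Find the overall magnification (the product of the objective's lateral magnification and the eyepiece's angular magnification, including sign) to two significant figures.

-210

Convert to cm: f_obj = 5 mm = 0.5 cm; d_o = 5.40 mm = 0.54 cm.
Objective: 1/d_i = 1/f_obj - 1/d_o = 1/0.5 - 1/0.54 = 0.14815 cm^-1, so d_i = 6.750 cm.
m_obj = -d_i/d_o = -6.750/0.54 = -12.500.
Eyepiece angular magnification (image at infinity): M_eye = D/f_e = 25/1.5 = 16.667.
Overall M = m_obj x M_eye = (-12.500)(16.667) = -208.33.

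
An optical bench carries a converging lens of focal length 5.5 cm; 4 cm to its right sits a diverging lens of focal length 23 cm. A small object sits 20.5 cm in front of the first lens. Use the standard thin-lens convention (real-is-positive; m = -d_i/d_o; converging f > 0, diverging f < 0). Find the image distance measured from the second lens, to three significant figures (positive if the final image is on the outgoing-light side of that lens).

4.15 cm

First lens: d_i1 = 1/(1/5.5 - 1/20.5) = 7.517 cm.
This image would form 7.517 cm past lens 1, i.e. 3.517 cm beyond lens 2, so it is a virtual object for lens 2: d_o2 = 4 - 7.517 = -3.517 cm.
Second lens: d_i2 = 1/(1/(-23) - 1/(-3.517)) = 4.151 cm.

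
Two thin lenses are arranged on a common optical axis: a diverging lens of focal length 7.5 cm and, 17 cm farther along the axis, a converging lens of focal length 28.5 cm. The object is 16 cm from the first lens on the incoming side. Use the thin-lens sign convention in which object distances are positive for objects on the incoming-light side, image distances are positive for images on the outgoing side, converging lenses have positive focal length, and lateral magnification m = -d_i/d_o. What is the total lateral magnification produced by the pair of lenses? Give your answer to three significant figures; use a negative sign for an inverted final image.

Lens 1: 1/d_i1 = 1/f_1 - 1/d_o1 = 1/(-7.5) - 1/16 = -0.19583 cm^-1, so d_i1 = -5.106 cm.
m_1 = -(-5.106)/16 = 0.3191.
The intermediate image is virtual, 5.106 cm to the left of lens 1, so d_o2 = L - d_i1 = 17 - (-5.106) = 22.106 cm.
Lens 2: 1/d_i2 = 1/f_2 - 1/d_o2 = 1/28.5 - 1/(22.106) = -0.01015 cm^-1, so d_i2 = -98.541 cm.
m_2 = -(-98.541)/(22.106) = 4.4576.
Overall magnification: m = m_1 m_2 = 1.4226.

1.42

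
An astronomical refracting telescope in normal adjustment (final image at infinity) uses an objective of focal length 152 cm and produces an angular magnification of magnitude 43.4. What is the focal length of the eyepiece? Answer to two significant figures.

3.5 cm

|M| = f_obj/f_eye, so f_eye = f_obj/|M| = 152/43.4 = 3.502 cm.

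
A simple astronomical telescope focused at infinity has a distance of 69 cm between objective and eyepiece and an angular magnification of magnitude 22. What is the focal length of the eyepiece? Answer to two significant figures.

3.0 cm

In normal adjustment the tube length equals f_obj + f_eye and |M| = f_obj/f_eye.
So f_obj = 22 f_eye and 22 f_eye + f_eye = 69 cm, giving f_eye = 69/23 = 3.000 cm and f_obj = 66.000 cm.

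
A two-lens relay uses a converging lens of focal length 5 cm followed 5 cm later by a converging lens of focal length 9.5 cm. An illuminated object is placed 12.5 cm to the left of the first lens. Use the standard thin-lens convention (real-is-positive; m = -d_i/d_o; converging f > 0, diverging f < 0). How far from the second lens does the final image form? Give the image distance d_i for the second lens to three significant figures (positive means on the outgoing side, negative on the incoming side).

Applying the thin-lens equation to the first lens, 1/5 = 1/12.5 + 1/d_i1, which gives d_i1 = 8.333 cm.
This image would form 8.333 cm past lens 1, i.e. 3.333 cm beyond lens 2, so it is a virtual object for lens 2: d_o2 = 5 - 8.333 = -3.333 cm.
Applying the thin-lens equation again with f_2 = 9.5 cm and d_o2 = -3.333 cm gives d_i2 = 2.468 cm.

2.47 cm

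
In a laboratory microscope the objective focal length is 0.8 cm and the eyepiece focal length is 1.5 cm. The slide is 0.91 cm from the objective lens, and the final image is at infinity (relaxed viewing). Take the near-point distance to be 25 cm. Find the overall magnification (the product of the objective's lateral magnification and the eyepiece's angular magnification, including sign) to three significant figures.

-121

Objective: 1/d_i = 1/f_obj - 1/d_o = 1/0.8 - 1/0.91 = 0.15110 cm^-1, so d_i = 6.618 cm.
m_obj = -d_i/d_o = -6.618/0.91 = -7.273.
Eyepiece angular magnification (image at infinity): M_eye = D/f_e = 25/1.5 = 16.667.
Overall M = m_obj x M_eye = (-7.273)(16.667) = -121.21.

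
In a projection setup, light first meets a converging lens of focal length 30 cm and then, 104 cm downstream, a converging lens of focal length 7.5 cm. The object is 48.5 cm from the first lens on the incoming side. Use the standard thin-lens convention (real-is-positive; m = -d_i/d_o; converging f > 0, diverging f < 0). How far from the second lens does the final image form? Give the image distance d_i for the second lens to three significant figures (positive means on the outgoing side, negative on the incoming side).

First lens: d_i1 = 1/(1/30 - 1/48.5) = 78.649 cm.
That image sits 25.351 cm in front of the second lens, so d_o2 = 25.351 cm.
Second lens: d_i2 = 1/(1/7.5 - 1/(25.351)) = 10.651 cm.

10.7 cm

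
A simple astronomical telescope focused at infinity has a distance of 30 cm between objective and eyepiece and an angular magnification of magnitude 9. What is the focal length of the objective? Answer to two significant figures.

27 cm

In normal adjustment the tube length equals f_obj + f_eye and |M| = f_obj/f_eye.
So f_obj = 9 f_eye and 9 f_eye + f_eye = 30 cm, giving f_eye = 30/10 = 3.000 cm and f_obj = 27.000 cm.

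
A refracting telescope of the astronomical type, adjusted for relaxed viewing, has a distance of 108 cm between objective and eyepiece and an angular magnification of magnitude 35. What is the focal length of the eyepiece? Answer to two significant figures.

In normal adjustment the tube length equals f_obj + f_eye and |M| = f_obj/f_eye.
So f_obj = 35 f_eye and 35 f_eye + f_eye = 108 cm, giving f_eye = 108/36 = 3.000 cm and f_obj = 105.000 cm.

3.0 cm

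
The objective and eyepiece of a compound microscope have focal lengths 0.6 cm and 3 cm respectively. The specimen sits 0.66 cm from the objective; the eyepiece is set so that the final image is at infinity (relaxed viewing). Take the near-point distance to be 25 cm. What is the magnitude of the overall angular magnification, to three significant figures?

83.3

Objective: 1/d_i = 1/f_obj - 1/d_o = 1/0.6 - 1/0.66 = 0.15152 cm^-1, so d_i = 6.600 cm.
m_obj = -d_i/d_o = -6.600/0.66 = -10.000.
Eyepiece angular magnification (image at infinity): M_eye = D/f_e = 25/3 = 8.333.
Overall M = m_obj x M_eye = (-10.000)(8.333) = -83.33.
|M| = 83.33.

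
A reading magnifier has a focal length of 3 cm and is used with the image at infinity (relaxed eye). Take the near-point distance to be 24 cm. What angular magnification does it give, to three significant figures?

M = D/f = 24/3 = 8.000.

8.00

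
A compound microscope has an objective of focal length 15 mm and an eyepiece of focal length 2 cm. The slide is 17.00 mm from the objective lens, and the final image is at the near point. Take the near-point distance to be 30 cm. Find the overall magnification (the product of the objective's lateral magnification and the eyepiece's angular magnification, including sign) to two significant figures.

Convert to cm: f_obj = 15 mm = 1.5 cm; d_o = 17.00 mm = 1.70 cm.
Objective: 1/d_i = 1/f_obj - 1/d_o = 1/1.5 - 1/1.70 = 0.07843 cm^-1, so d_i = 12.750 cm.
m_obj = -d_i/d_o = -12.750/1.70 = -7.500.
Eyepiece angular magnification (image at near point): M_eye = 1 + D/f_e = 1 + 30/2 = 16.000.
Overall M = m_obj x M_eye = (-7.500)(16.000) = -120.00.

-120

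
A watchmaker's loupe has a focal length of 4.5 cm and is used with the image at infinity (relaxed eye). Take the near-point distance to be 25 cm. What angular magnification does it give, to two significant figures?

5.6

M = D/f = 25/4.5 = 5.556.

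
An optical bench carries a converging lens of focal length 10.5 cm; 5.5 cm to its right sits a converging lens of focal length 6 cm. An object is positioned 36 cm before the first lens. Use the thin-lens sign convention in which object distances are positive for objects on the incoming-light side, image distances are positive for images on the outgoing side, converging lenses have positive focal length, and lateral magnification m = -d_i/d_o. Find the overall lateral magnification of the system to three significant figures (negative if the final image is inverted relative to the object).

First lens: d_i1 = 1/(1/10.5 - 1/36) = 14.824 cm.
m_1 = -(14.824)/36 = -0.4118.
Since 14.824 cm > 5.5 cm, the first image lies past the second lens and serves as a virtual object: d_o2 = L - d_i1 = -9.324 cm.
Second lens: d_i2 = 1/(1/6 - 1/(-9.324)) = 3.651 cm.
m_2 = -(3.651)/(-9.324) = 0.3916.
Overall magnification: m = m_1 m_2 = -0.1612.

-0.161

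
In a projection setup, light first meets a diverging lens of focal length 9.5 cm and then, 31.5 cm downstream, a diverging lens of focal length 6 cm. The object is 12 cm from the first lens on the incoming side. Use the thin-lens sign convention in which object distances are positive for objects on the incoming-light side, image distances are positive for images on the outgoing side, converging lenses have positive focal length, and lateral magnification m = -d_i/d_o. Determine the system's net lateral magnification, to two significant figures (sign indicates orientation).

Lens 1: 1/d_i1 = 1/f_1 - 1/d_o1 = 1/(-9.5) - 1/12 = -0.18860 cm^-1, so d_i1 = -5.302 cm.
m_1 = -(-5.302)/12 = 0.4419.
The intermediate image is virtual, 5.302 cm to the left of lens 1, so d_o2 = L - d_i1 = 31.5 - (-5.302) = 36.802 cm.
Lens 2: 1/d_i2 = 1/f_2 - 1/d_o2 = 1/(-6) - 1/(36.802) = -0.19384 cm^-1, so d_i2 = -5.159 cm.
m_2 = -(-5.159)/(36.802) = 0.1402.
The system's lateral magnification is m_1 m_2 = (0.4419)(0.1402) = 0.0619.

0.062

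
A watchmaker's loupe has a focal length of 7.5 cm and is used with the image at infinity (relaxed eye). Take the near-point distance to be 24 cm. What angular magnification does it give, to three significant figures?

3.20

M = D/f = 24/7.5 = 3.200.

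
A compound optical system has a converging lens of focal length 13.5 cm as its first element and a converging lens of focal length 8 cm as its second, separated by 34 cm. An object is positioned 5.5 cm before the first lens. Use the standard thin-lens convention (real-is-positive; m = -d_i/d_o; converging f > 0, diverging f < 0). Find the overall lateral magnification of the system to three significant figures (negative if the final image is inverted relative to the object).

-0.383

Applying the thin-lens equation to the first lens, 1/13.5 = 1/5.5 + 1/d_i1, which gives d_i1 = -9.281 cm.
Its lateral magnification is m_1 = -d_i1/d_o1 = -(-9.281)/5.5 = 1.6875.
With d_i1 < 0 the first image is virtual and lies on the object side; the object distance for lens 2 is d_o2 = 34 - (-9.281) = 43.281 cm.
Applying the thin-lens equation again with f_2 = 8 cm and d_o2 = 43.281 cm gives d_i2 = 9.814 cm.
m_2 = -(9.814)/(43.281) = -0.2267.
Total m = m_1 x m_2 = (1.6875)(-0.2267) = -0.3826.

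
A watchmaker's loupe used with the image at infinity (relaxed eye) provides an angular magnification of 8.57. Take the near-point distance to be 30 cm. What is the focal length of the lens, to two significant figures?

3.5 cm

For the image at infinity, M = D/f.
f = D/M = 30/8.57 = 3.501 cm.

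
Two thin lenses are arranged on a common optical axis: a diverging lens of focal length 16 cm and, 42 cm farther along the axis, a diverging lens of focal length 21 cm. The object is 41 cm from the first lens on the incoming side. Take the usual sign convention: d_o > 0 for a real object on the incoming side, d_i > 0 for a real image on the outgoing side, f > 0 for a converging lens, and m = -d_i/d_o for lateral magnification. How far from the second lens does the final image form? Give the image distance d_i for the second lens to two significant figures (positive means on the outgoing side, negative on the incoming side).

Applying the thin-lens equation to the first lens, 1/(-16) = 1/41 + 1/d_i1, which gives d_i1 = -11.509 cm.
The intermediate image is virtual, 11.509 cm to the left of lens 1, so d_o2 = L - d_i1 = 42 - (-11.509) = 53.509 cm.
Applying the thin-lens equation again with f_2 = -21 cm and d_o2 = 53.509 cm gives d_i2 = -15.081 cm.

-15 cm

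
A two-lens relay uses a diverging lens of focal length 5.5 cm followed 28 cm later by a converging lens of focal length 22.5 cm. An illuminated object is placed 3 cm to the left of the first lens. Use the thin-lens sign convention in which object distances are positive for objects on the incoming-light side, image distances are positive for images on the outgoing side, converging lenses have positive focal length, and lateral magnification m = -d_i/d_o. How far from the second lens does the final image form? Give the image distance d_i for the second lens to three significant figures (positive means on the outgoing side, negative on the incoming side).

Applying the thin-lens equation to the first lens, 1/(-5.5) = 1/3 + 1/d_i1, which gives d_i1 = -1.941 cm.
The intermediate image is virtual, 1.941 cm to the left of lens 1, so d_o2 = L - d_i1 = 28 - (-1.941) = 29.941 cm.
Applying the thin-lens equation again with f_2 = 22.5 cm and d_o2 = 29.941 cm gives d_i2 = 90.534 cm.

90.5 cm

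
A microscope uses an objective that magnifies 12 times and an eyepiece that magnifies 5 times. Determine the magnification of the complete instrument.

The overall magnification of a compound microscope is the product of the objective and eyepiece magnifications:
M = M_obj x M_eye = 12 x 5 = 60.

60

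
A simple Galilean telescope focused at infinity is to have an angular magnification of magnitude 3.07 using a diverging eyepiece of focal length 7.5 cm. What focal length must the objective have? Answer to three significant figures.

23.0 cm

|M| = f_obj/|f_eye|, so f_obj = |M| x |f_eye| = 3.07 x 7.5 = 23.025 cm.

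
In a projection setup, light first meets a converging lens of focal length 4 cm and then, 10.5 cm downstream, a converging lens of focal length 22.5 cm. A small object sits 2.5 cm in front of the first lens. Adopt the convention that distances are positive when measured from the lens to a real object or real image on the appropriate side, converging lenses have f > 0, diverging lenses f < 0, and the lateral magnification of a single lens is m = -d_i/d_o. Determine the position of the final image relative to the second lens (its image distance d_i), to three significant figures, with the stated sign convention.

-72.4 cm

Applying the thin-lens equation to the first lens, 1/4 = 1/2.5 + 1/d_i1, which gives d_i1 = -6.667 cm.
With d_i1 < 0 the first image is virtual and lies on the object side; the object distance for lens 2 is d_o2 = 10.5 - (-6.667) = 17.167 cm.
Applying the thin-lens equation again with f_2 = 22.5 cm and d_o2 = 17.167 cm gives d_i2 = -72.422 cm.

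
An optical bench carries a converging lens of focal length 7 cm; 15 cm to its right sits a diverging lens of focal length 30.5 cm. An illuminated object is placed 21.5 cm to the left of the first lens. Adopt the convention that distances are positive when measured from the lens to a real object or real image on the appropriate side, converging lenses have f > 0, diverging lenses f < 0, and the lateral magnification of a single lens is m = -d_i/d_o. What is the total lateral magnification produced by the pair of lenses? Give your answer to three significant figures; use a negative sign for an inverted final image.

-0.419

Applying the thin-lens equation to the first lens, 1/7 = 1/21.5 + 1/d_i1, which gives d_i1 = 10.379 cm.
Its lateral magnification is m_1 = -d_i1/d_o1 = -(10.379)/21.5 = -0.4828.
That image sits 4.621 cm in front of the second lens, so d_o2 = 4.621 cm.
Applying the thin-lens equation again with f_2 = -30.5 cm and d_o2 = 4.621 cm gives d_i2 = -4.013 cm.
m_2 = -(-4.013)/(4.621) = 0.8684.
The system's lateral magnification is m_1 m_2 = (-0.4828)(0.8684) = -0.4192.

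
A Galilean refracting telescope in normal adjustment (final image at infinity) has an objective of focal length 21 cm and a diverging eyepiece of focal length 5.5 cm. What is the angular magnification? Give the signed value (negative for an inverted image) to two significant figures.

3.8

M = -f_obj/f_eye = -21/(-5.5) = 3.818.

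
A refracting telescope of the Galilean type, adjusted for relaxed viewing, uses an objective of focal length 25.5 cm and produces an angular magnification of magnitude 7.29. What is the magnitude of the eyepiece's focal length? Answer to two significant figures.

3.5 cm

|M| = f_obj/|f_eye|, so |f_eye| = f_obj/|M| = 25.5/7.29 = 3.498 cm.
(The eyepiece is diverging, so its signed focal length is -3.498 cm.)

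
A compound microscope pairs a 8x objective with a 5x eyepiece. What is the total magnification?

The overall magnification of a compound microscope is the product of the objective and eyepiece magnifications:
M = M_obj x M_eye = 8 x 5 = 40.

40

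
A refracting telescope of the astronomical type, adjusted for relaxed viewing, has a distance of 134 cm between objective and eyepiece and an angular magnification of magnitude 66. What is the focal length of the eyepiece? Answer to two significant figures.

In normal adjustment the tube length equals f_obj + f_eye and |M| = f_obj/f_eye.
So f_obj = 66 f_eye and 66 f_eye + f_eye = 134 cm, giving f_eye = 134/67 = 2.000 cm and f_obj = 132.000 cm.

2.0 cm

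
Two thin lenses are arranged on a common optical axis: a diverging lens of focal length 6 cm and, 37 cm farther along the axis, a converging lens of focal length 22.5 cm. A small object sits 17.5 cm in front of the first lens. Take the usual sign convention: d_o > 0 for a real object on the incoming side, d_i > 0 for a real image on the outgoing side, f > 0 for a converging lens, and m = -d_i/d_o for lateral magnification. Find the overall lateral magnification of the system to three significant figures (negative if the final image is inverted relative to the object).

-0.303

First lens: d_i1 = 1/(1/(-6) - 1/17.5) = -4.468 cm.
m_1 = -(-4.468)/17.5 = 0.2553.
The intermediate image is virtual, 4.468 cm to the left of lens 1, so d_o2 = L - d_i1 = 37 - (-4.468) = 41.468 cm.
Second lens: d_i2 = 1/(1/22.5 - 1/(41.468)) = 49.190 cm.
m_2 = -(49.190)/(41.468) = -1.1862.
Overall magnification: m = m_1 m_2 = -0.3029.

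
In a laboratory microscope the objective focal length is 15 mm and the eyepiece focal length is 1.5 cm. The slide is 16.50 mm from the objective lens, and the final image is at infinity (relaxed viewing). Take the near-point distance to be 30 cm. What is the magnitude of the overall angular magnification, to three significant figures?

200

Convert to cm: f_obj = 15 mm = 1.5 cm; d_o = 16.50 mm = 1.65 cm.
Objective: 1/d_i = 1/f_obj - 1/d_o = 1/1.5 - 1/1.65 = 0.06061 cm^-1, so d_i = 16.500 cm.
m_obj = -d_i/d_o = -16.500/1.65 = -10.000.
Eyepiece angular magnification (image at infinity): M_eye = D/f_e = 30/1.5 = 20.000.
Overall M = m_obj x M_eye = (-10.000)(20.000) = -200.00.
|M| = 200.00.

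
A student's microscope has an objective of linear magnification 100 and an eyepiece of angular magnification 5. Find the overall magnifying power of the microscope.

The overall magnification of a compound microscope is the product of the objective and eyepiece magnifications:
M = M_obj x M_eye = 100 x 5 = 500.

500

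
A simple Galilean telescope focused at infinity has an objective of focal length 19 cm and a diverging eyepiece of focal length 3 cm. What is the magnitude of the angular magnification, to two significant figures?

|M| = f_obj/|f_eye| = 19/3 = 6.333.

6.3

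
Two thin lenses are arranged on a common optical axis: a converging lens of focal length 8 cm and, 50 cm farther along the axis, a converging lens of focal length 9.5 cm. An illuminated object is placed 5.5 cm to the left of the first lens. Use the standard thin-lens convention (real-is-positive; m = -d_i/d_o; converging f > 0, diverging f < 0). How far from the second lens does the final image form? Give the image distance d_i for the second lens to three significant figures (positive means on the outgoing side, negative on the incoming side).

First lens: d_i1 = 1/(1/8 - 1/5.5) = -17.600 cm.
With d_i1 < 0 the first image is virtual and lies on the object side; the object distance for lens 2 is d_o2 = 50 - (-17.600) = 67.600 cm.
Second lens: d_i2 = 1/(1/9.5 - 1/(67.600)) = 11.053 cm.

11.1 cm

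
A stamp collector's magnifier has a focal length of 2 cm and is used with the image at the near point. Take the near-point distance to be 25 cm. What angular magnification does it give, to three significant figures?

M = 1 + D/f = 1 + 25/2 = 13.500.

13.5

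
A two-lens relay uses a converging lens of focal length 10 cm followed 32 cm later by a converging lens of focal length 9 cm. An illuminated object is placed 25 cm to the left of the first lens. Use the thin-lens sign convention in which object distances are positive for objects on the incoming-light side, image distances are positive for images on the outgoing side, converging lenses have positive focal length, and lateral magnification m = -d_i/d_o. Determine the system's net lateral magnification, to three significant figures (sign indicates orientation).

Applying the thin-lens equation to the first lens, 1/10 = 1/25 + 1/d_i1, which gives d_i1 = 16.667 cm.
Its lateral magnification is m_1 = -d_i1/d_o1 = -(16.667)/25 = -0.6667.
The intermediate image is 16.667 cm to the right of lens 1, so d_o2 = L - d_i1 = 32 - 16.667 = 15.333 cm.
Applying the thin-lens equation again with f_2 = 9 cm and d_o2 = 15.333 cm gives d_i2 = 21.789 cm.
m_2 = -(21.789)/(15.333) = -1.4211.
The system's lateral magnification is m_1 m_2 = (-0.6667)(-1.4211) = 0.9474.

0.947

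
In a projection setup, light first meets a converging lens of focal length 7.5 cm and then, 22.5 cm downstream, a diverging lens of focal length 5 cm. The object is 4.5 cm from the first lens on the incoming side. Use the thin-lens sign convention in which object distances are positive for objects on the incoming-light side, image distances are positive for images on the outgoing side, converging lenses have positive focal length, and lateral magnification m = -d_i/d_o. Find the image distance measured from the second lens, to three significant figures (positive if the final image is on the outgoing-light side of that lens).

-4.35 cm

Lens 1: 1/d_i1 = 1/f_1 - 1/d_o1 = 1/7.5 - 1/4.5 = -0.08889 cm^-1, so d_i1 = -11.250 cm.
With d_i1 < 0 the first image is virtual and lies on the object side; the object distance for lens 2 is d_o2 = 22.5 - (-11.250) = 33.750 cm.
Lens 2: 1/d_i2 = 1/f_2 - 1/d_o2 = 1/(-5) - 1/(33.750) = -0.22963 cm^-1, so d_i2 = -4.355 cm.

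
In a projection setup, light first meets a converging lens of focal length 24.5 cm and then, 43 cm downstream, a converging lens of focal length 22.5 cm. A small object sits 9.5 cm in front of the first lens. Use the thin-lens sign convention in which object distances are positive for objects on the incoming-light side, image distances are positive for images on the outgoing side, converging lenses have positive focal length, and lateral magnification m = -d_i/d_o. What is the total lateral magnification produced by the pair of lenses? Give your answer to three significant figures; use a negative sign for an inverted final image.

Applying the thin-lens equation to the first lens, 1/24.5 = 1/9.5 + 1/d_i1, which gives d_i1 = -15.517 cm.
Its lateral magnification is m_1 = -d_i1/d_o1 = -(-15.517)/9.5 = 1.6333.
The intermediate image is virtual, 15.517 cm to the left of lens 1, so d_o2 = L - d_i1 = 43 - (-15.517) = 58.517 cm.
Applying the thin-lens equation again with f_2 = 22.5 cm and d_o2 = 58.517 cm gives d_i2 = 36.556 cm.
m_2 = -(36.556)/(58.517) = -0.6247.
The system's lateral magnification is m_1 m_2 = (1.6333)(-0.6247) = -1.0204.

-1.02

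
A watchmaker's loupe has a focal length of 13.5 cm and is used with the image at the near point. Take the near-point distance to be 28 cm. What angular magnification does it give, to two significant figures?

M = 1 + D/f = 1 + 28/13.5 = 3.074.

3.1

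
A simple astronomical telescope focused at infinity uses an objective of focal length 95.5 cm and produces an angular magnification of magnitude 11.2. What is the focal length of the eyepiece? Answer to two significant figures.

|M| = f_obj/f_eye, so f_eye = f_obj/|M| = 95.5/11.2 = 8.527 cm.

8.5 cm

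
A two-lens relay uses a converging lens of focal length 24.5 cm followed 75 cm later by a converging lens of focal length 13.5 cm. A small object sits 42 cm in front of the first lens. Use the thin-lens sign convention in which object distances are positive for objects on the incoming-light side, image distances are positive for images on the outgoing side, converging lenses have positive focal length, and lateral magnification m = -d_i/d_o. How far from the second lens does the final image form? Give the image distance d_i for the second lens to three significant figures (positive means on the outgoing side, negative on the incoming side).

Applying the thin-lens equation to the first lens, 1/24.5 = 1/42 + 1/d_i1, which gives d_i1 = 58.800 cm.
That image sits 16.200 cm in front of the second lens, so d_o2 = 16.200 cm.
Applying the thin-lens equation again with f_2 = 13.5 cm and d_o2 = 16.200 cm gives d_i2 = 81.000 cm.

81.0 cm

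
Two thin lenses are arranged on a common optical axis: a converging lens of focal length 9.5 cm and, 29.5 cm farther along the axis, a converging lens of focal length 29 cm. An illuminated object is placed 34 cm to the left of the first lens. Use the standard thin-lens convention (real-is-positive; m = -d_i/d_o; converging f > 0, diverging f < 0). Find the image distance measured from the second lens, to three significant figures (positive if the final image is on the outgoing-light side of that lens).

Applying the thin-lens equation to the first lens, 1/9.5 = 1/34 + 1/d_i1, which gives d_i1 = 13.184 cm.
Object distance for lens 2: d_o2 = 29.5 - 13.184 = 16.316 cm.
Applying the thin-lens equation again with f_2 = 29 cm and d_o2 = 16.316 cm gives d_i2 = -37.306 cm.

-37.3 cm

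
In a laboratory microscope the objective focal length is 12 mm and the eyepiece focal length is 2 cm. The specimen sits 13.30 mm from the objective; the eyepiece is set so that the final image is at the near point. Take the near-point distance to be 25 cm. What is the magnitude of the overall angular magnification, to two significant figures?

120

Convert to cm: f_obj = 12 mm = 1.2 cm; d_o = 13.30 mm = 1.33 cm.
Objective: 1/d_i = 1/f_obj - 1/d_o = 1/1.2 - 1/1.33 = 0.08145 cm^-1, so d_i = 12.277 cm.
m_obj = -d_i/d_o = -12.277/1.33 = -9.231.
Eyepiece angular magnification (image at near point): M_eye = 1 + D/f_e = 1 + 25/2 = 13.500.
Overall M = m_obj x M_eye = (-9.231)(13.500) = -124.62.
|M| = 124.62.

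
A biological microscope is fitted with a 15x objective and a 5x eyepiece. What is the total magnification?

75

The overall magnification of a compound microscope is the product of the objective and eyepiece magnifications:
M = M_obj x M_eye = 15 x 5 = 75.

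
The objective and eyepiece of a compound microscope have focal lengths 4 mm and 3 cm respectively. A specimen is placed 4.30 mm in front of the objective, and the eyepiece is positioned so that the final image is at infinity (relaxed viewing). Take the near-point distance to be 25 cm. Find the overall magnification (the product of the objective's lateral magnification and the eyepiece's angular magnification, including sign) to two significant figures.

-110

Convert to cm: f_obj = 4 mm = 0.4 cm; d_o = 4.30 mm = 0.43 cm.
Objective: 1/d_i = 1/f_obj - 1/d_o = 1/0.4 - 1/0.43 = 0.17442 cm^-1, so d_i = 5.733 cm.
m_obj = -d_i/d_o = -5.733/0.43 = -13.333.
Eyepiece angular magnification (image at infinity): M_eye = D/f_e = 25/3 = 8.333.
Overall M = m_obj x M_eye = (-13.333)(8.333) = -111.11.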